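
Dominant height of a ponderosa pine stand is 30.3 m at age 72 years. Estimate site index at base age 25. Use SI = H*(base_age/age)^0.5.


Formula: SI = H_dom * (base_age / age)^0.5
Age ratio = 25 / 72 = 0.34722
sqrt(age_ratio) = 0.58926
SI = 30.3 * 0.58926 = 17.9 m

17.9


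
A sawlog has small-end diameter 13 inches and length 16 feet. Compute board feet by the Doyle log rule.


Doyle: BF = (D - 4)^2 * L / 16
Adjusted diameter = 13 - 4 = 9 in
(D-4)^2 = 9^2 = 81
BF = 81 * 16 / 16 = 81 BF

81


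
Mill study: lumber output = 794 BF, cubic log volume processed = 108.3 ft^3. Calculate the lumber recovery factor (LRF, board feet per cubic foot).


Formula: LRF = Lumber Output (BF) / Log Input (ft^3)
LRF = 794 BF / 108.3 ft^3
LRF = 7.33 BF/ft^3

7.33


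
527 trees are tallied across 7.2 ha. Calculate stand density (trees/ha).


Formula: Stand Density = N_trees / Area_ha
Density = 527 trees / 7.2 ha
Density = 73 trees/ha

73


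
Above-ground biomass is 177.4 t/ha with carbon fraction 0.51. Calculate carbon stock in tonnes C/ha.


Formula: Carbon Stock = Biomass * Carbon Fraction
C = 177.4 t/ha * 0.51
C = 90.5 t C/ha

90.5


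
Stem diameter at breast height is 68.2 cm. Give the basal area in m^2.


Formula: BA = pi * (DBH/2)^2 / 10000  (cm^2 to m^2)
Radius = DBH/2 = 68.2/2 = 34.1 cm
BA = pi * 34.1^2 / 10000
   = 3653.0754 cm^2 / 10000
   = 0.3653 m^2

0.3653


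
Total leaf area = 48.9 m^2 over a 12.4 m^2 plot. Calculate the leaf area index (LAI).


Formula: LAI = total leaf area / ground area  (dimensionless)
LAI = 48.9 m^2 / 12.4 m^2
LAI = 3.94

3.94


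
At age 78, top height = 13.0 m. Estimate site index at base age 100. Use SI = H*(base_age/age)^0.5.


Formula: SI = H_dom * (base_age / age)^0.5
Age ratio = 100 / 78 = 1.28205
sqrt(age_ratio) = 1.13228
SI = 13.0 * 1.13228 = 14.7 m

14.7


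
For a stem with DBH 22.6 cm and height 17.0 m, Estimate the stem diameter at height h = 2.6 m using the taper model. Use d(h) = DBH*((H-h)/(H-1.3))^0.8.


Taper: d(h) = DBH * ((H - h) / (H - 1.3))^0.8
Numerator = H - h = 17.0 - 2.6 = 14.4 m
Denominator = H - 1.3 = 17.0 - 1.3 = 15.7 m
Ratio = 14.4 / 15.7 = 0.9172
d = 22.6 * 0.9172^0.8 = 21.1 cm

21.1


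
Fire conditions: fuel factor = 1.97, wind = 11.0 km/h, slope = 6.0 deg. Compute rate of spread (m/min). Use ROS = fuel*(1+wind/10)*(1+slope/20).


Formula: ROS = fuel * (1 + wind/10) * (1 + slope/20)
Wind factor = 1 + 11.0/10 = 2.1
Slope factor = 1 + 6.0/20 = 1.3
ROS = 1.97 * 2.1 * 1.3 = 5.38 m/min

5.38


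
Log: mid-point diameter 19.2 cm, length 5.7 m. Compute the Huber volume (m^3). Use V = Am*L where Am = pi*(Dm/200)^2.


Huber: V = Am * L,  Am = pi*(Dm/200)^2
Am = pi*(19.2/200)^2 = 0.028953 m^2
V = 0.028953*5.7 = 0.165 m^3

0.165


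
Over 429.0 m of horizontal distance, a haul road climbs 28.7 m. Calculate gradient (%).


Formula: Gradient = rise / run * 100
Gradient = 28.7 / 429.0 * 100 = 6.7%

6.7


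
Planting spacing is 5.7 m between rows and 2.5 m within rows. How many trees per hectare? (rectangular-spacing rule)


Formula: TPH = 10000 m^2/ha / (spacing_x * spacing_y)
Area per tree = 5.7 m * 2.5 m = 14.25 m^2
TPH = 10000 / 14.25 = 702 trees/ha

702


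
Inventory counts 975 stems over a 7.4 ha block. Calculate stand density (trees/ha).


Formula: Stand Density = N_trees / Area_ha
Density = 975 trees / 7.4 ha
Density = 132 trees/ha

132


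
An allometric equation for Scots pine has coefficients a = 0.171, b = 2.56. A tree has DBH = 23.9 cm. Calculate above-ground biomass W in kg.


Formula: W = a * DBH^b  (allometric power law)
DBH^b = 23.9^2.56 = 3378.3032
W = 0.171 * 3378.3032 = 577.7 kg

577.7


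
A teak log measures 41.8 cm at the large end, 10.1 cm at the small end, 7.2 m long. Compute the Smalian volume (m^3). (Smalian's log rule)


Smalian: V = (A1 + A2)/2 * L,  A = pi*(D/200)^2
A1 = pi*(41.8/200)^2 = 0.137228 m^2
A2 = pi*(10.1/200)^2 = 0.008012 m^2
V = (0.137228+0.008012)/2*7.2 = 0.5229 m^3

0.5229


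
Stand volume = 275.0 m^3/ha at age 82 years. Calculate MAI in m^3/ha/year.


Formula: MAI = Total Volume / Stand Age
MAI = 275.0 m^3/ha / 82 years
MAI = 3.35 m^3/ha/year

3.35


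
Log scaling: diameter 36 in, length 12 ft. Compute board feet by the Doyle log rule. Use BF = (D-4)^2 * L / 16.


Doyle: BF = (D - 4)^2 * L / 16
Adjusted diameter = 36 - 4 = 32 in
(D-4)^2 = 32^2 = 1024
BF = 1024 * 12 / 16 = 768 BF

768


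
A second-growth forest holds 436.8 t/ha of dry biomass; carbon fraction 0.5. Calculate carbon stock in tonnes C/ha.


Formula: Carbon Stock = Biomass * Carbon Fraction
C = 436.8 t/ha * 0.5
C = 218.4 t C/ha

218.4


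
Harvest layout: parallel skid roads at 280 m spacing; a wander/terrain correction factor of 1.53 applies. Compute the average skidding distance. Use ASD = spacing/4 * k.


Formula: ASD = (spacing / 4) * correction
Uncorrected distance = spacing / 4 = 280 / 4 = 70 m
ASD = 70 * 1.53 = 107 m

107


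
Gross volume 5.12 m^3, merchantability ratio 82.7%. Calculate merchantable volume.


Formula: MV = V_total * (merchantable_pct / 100)
Merchantable fraction = 82.7% / 100 = 0.827
MV = 5.12 m^3 * 0.827 = 4.234 m^3

4.234


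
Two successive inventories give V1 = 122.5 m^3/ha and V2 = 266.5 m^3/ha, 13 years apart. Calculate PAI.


Formula: PAI = (V_T2 - V_T1) / (T2 - T1)
Volume increment = 266.5 - 122.5 = 144.0 m^3/ha
PAI = 144.0 / 13 = 11.08 m^3/ha/year

11.08


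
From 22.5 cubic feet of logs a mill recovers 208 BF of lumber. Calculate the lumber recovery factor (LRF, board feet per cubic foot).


Formula: LRF = Lumber Output (BF) / Log Input (ft^3)
LRF = 208 BF / 22.5 ft^3
LRF = 9.24 BF/ft^3

9.24


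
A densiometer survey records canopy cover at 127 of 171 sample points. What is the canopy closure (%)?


Formula: Canopy closure = covered points / total points * 100
Closure = 127 / 171 * 100
Closure = 0.7427 * 100 = 74.3%

74.3


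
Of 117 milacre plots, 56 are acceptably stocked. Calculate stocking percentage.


Formula: Stocking % = stocked plots / total plots * 100
Stocking = 56 / 117 * 100
Stocking = 0.4786 * 100 = 47.9%

47.9


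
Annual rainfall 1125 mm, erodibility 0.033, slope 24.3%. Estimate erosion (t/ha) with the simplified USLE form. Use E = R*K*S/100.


Formula: E = R * K * S / 100  (simplified USLE)
R * K = 1125 * 0.033 = 37.125
E = 37.125 * 24.3 / 100 = 9.02 t/ha

9.02


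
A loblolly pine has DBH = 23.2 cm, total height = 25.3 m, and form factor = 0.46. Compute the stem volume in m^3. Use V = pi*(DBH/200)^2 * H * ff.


Formula: V = pi * (DBH/200)^2 * H * ff
Radius = DBH/200 = 23.2/200 = 0.116 m
Radius^2 = 0.116^2 = 0.013456 m^2
V = pi * 0.013456 * 25.3 * 0.46
V = 0.492 m^3

0.492


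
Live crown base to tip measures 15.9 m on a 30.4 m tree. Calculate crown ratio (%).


Formula: Crown Ratio = (Crown Length / Total Height) * 100
CR = (15.9 m / 30.4 m) * 100
CR = 0.523 * 100 = 52.3%

52.3


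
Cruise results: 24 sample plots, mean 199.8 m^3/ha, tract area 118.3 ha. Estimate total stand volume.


Formula: Total Volume = Mean Volume per ha * Total Area
Total Volume = 199.8 m^3/ha * 118.3 ha
Total Volume = 23636 m^3

23636


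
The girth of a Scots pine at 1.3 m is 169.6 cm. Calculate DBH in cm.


Formula: DBH = C / pi
DBH = 169.6 / pi
pi = 3.14159...
DBH = 54.0 cm

54.0


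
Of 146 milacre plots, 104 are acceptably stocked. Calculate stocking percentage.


Formula: Stocking % = stocked plots / total plots * 100
Stocking = 104 / 146 * 100
Stocking = 0.7123 * 100 = 71.2%

71.2


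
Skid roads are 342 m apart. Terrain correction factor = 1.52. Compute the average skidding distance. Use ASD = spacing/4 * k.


Formula: ASD = (spacing / 4) * correction
Uncorrected distance = spacing / 4 = 342 / 4 = 85.5 m
ASD = 85.5 * 1.52 = 130 m

130


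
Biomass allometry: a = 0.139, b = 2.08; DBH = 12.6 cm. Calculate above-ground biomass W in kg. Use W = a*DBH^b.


Formula: W = a * DBH^b  (allometric power law)
DBH^b = 12.6^2.08 = 194.4333
W = 0.139 * 194.4333 = 27.0 kg

27.0


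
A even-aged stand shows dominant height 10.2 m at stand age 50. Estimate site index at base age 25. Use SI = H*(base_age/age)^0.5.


Formula: SI = H_dom * (base_age / age)^0.5
Age ratio = 25 / 50 = 0.5
sqrt(age_ratio) = 0.70711
SI = 10.2 * 0.70711 = 7.2 m

7.2


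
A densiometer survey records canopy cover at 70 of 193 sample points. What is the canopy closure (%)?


Formula: Canopy closure = covered points / total points * 100
Closure = 70 / 193 * 100
Closure = 0.3627 * 100 = 36.3%

36.3


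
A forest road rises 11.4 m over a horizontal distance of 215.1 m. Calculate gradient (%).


Formula: Gradient = rise / run * 100
Gradient = 11.4 / 215.1 * 100 = 5.3%

5.3


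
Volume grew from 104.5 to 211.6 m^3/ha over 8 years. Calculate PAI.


Formula: PAI = (V_T2 - V_T1) / (T2 - T1)
Volume increment = 211.6 - 104.5 = 107.1 m^3/ha
PAI = 107.1 / 8 = 13.39 m^3/ha/year

13.39


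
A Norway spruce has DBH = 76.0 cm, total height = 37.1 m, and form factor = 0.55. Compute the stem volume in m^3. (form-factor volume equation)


Formula: V = pi * (DBH/200)^2 * H * ff
Radius = DBH/200 = 76.0/200 = 0.38 m
Radius^2 = 0.38^2 = 0.1444 m^2
V = pi * 0.1444 * 37.1 * 0.55
V = 9.257 m^3

9.257


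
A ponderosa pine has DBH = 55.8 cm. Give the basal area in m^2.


Formula: BA = pi * (DBH/2)^2 / 10000  (cm^2 to m^2)
Radius = DBH/2 = 55.8/2 = 27.9 cm
BA = pi * 27.9^2 / 10000
   = 2445.4471 cm^2 / 10000
   = 0.2445 m^2

0.2445


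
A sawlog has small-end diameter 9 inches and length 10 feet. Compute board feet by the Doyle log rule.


Doyle: BF = (D - 4)^2 * L / 16
Adjusted diameter = 9 - 4 = 5 in
(D-4)^2 = 5^2 = 25
BF = 25 * 10 / 16 = 16 BF

16


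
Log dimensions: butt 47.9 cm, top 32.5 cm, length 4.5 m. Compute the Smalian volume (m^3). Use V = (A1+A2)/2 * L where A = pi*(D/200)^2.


Smalian: V = (A1 + A2)/2 * L,  A = pi*(D/200)^2
A1 = pi*(47.9/200)^2 = 0.180203 m^2
A2 = pi*(32.5/200)^2 = 0.082958 m^2
V = (0.180203+0.082958)/2*4.5 = 0.5921 m^3

0.5921


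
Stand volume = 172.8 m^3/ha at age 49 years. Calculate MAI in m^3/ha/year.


Formula: MAI = Total Volume / Stand Age
MAI = 172.8 m^3/ha / 49 years
MAI = 3.53 m^3/ha/year

3.53


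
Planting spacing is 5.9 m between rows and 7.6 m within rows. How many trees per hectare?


Formula: TPH = 10000 m^2/ha / (spacing_x * spacing_y)
Area per tree = 5.9 m * 7.6 m = 44.84 m^2
TPH = 10000 / 44.84 = 223 trees/ha

223


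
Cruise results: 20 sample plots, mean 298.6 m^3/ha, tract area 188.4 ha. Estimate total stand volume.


Formula: Total Volume = Mean Volume per ha * Total Area
Total Volume = 298.6 m^3/ha * 188.4 ha
Total Volume = 56256 m^3

56256


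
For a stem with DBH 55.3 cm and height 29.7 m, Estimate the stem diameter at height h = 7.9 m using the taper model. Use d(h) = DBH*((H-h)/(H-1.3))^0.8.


Taper: d(h) = DBH * ((H - h) / (H - 1.3))^0.8
Numerator = H - h = 29.7 - 7.9 = 21.8 m
Denominator = H - 1.3 = 29.7 - 1.3 = 28.4 m
Ratio = 21.8 / 28.4 = 0.76761
d = 55.3 * 0.76761^0.8 = 44.8 cm

44.8


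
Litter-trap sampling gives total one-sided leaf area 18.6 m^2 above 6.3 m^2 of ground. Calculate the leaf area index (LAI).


Formula: LAI = total leaf area / ground area  (dimensionless)
LAI = 18.6 m^2 / 6.3 m^2
LAI = 2.95

2.95


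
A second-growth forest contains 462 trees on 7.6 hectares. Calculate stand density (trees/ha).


Formula: Stand Density = N_trees / Area_ha
Density = 462 trees / 7.6 ha
Density = 61 trees/ha

61


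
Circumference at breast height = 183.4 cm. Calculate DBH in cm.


Formula: DBH = C / pi
DBH = 183.4 / pi
pi = 3.14159...
DBH = 58.4 cm

58.4


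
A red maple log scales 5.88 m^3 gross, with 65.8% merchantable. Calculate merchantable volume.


Formula: MV = V_total * (merchantable_pct / 100)
Merchantable fraction = 65.8% / 100 = 0.658
MV = 5.88 m^3 * 0.658 = 3.869 m^3

3.869


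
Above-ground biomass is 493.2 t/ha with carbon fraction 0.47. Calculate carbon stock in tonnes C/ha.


Formula: Carbon Stock = Biomass * Carbon Fraction
C = 493.2 t/ha * 0.47
C = 231.8 t C/ha

231.8


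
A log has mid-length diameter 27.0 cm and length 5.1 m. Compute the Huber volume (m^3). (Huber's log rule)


Huber: V = Am * L,  Am = pi*(Dm/200)^2
Am = pi*(27.0/200)^2 = 0.057256 m^2
V = 0.057256*5.1 = 0.292 m^3

0.292


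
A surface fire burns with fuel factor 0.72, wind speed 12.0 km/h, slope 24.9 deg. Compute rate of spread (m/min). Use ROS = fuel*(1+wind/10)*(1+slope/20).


Formula: ROS = fuel * (1 + wind/10) * (1 + slope/20)
Wind factor = 1 + 12.0/10 = 2.2
Slope factor = 1 + 24.9/20 = 2.245
ROS = 0.72 * 2.2 * 2.245 = 3.56 m/min

3.56


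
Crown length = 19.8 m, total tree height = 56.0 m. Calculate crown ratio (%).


Formula: Crown Ratio = (Crown Length / Total Height) * 100
CR = (19.8 m / 56.0 m) * 100
CR = 0.3536 * 100 = 35.4%

35.4


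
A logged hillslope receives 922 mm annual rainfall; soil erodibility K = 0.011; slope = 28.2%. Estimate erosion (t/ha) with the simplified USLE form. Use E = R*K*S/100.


Formula: E = R * K * S / 100  (simplified USLE)
R * K = 922 * 0.011 = 10.142
E = 10.142 * 28.2 / 100 = 2.86 t/ha

2.86


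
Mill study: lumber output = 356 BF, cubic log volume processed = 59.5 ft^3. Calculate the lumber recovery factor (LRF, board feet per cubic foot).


Formula: LRF = Lumber Output (BF) / Log Input (ft^3)
LRF = 356 BF / 59.5 ft^3
LRF = 5.98 BF/ft^3

5.98


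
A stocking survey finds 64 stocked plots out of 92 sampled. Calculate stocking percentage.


Formula: Stocking % = stocked plots / total plots * 100
Stocking = 64 / 92 * 100
Stocking = 0.6957 * 100 = 69.6%

69.6


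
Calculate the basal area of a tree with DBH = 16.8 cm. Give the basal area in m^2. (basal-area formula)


Formula: BA = pi * (DBH/2)^2 / 10000  (cm^2 to m^2)
Radius = DBH/2 = 16.8/2 = 8.4 cm
BA = pi * 8.4^2 / 10000
   = 221.6708 cm^2 / 10000
   = 0.0222 m^2

0.0222


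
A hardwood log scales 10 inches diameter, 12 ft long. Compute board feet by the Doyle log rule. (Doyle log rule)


Doyle: BF = (D - 4)^2 * L / 16
Adjusted diameter = 10 - 4 = 6 in
(D-4)^2 = 6^2 = 36
BF = 36 * 12 / 16 = 27 BF

27


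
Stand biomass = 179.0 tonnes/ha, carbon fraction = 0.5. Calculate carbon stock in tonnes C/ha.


Formula: Carbon Stock = Biomass * Carbon Fraction
C = 179.0 t/ha * 0.5
C = 89.5 t C/ha

89.5


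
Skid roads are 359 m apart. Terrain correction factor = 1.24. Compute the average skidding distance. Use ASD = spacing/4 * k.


Formula: ASD = (spacing / 4) * correction
Uncorrected distance = spacing / 4 = 359 / 4 = 89.75 m
ASD = 89.75 * 1.24 = 111 m

111


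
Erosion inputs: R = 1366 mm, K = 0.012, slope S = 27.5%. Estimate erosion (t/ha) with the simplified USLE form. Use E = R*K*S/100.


Formula: E = R * K * S / 100  (simplified USLE)
R * K = 1366 * 0.012 = 16.392
E = 16.392 * 27.5 / 100 = 4.51 t/ha

4.51


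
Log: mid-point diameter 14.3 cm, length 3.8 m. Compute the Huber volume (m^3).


Huber: V = Am * L,  Am = pi*(Dm/200)^2
Am = pi*(14.3/200)^2 = 0.016061 m^2
V = 0.016061*3.8 = 0.061 m^3

0.061


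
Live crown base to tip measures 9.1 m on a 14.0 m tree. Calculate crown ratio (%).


Formula: Crown Ratio = (Crown Length / Total Height) * 100
CR = (9.1 m / 14.0 m) * 100
CR = 0.65 * 100 = 65.0%

65.0


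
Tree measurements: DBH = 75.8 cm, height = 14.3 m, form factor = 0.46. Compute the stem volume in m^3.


Formula: V = pi * (DBH/200)^2 * H * ff
Radius = DBH/200 = 75.8/200 = 0.379 m
Radius^2 = 0.379^2 = 0.143641 m^2
V = pi * 0.143641 * 14.3 * 0.46
V = 2.968 m^3

2.968


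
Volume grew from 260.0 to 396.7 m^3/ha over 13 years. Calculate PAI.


Formula: PAI = (V_T2 - V_T1) / (T2 - T1)
Volume increment = 396.7 - 260.0 = 136.7 m^3/ha
PAI = 136.7 / 13 = 10.52 m^3/ha/year

10.52


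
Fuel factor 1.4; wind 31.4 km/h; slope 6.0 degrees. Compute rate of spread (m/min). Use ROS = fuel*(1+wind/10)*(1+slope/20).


Formula: ROS = fuel * (1 + wind/10) * (1 + slope/20)
Wind factor = 1 + 31.4/10 = 4.14
Slope factor = 1 + 6.0/20 = 1.3
ROS = 1.4 * 4.14 * 1.3 = 7.53 m/min

7.53


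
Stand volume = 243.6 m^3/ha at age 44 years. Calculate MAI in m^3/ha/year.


Formula: MAI = Total Volume / Stand Age
MAI = 243.6 m^3/ha / 44 years
MAI = 5.54 m^3/ha/year

5.54


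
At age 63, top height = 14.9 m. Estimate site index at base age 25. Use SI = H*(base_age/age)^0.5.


Formula: SI = H_dom * (base_age / age)^0.5
Age ratio = 25 / 63 = 0.39683
sqrt(age_ratio) = 0.62994
SI = 14.9 * 0.62994 = 9.4 m

9.4


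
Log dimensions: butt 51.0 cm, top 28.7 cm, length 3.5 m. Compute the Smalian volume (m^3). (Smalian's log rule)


Smalian: V = (A1 + A2)/2 * L,  A = pi*(D/200)^2
A1 = pi*(51.0/200)^2 = 0.204282 m^2
A2 = pi*(28.7/200)^2 = 0.064692 m^2
V = (0.204282+0.064692)/2*3.5 = 0.4707 m^3

0.4707


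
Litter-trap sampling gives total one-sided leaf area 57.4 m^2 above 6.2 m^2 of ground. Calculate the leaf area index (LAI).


Formula: LAI = total leaf area / ground area  (dimensionless)
LAI = 57.4 m^2 / 6.2 m^2
LAI = 9.26

9.26


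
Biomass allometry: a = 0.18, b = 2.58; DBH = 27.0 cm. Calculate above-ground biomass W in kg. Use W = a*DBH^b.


Formula: W = a * DBH^b  (allometric power law)
DBH^b = 27.0^2.58 = 4930.8128
W = 0.18 * 4930.8128 = 887.5 kg

887.5


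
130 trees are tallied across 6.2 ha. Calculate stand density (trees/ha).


Formula: Stand Density = N_trees / Area_ha
Density = 130 trees / 6.2 ha
Density = 21 trees/ha

21


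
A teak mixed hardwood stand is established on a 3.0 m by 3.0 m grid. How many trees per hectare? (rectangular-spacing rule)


Formula: TPH = 10000 m^2/ha / (spacing_x * spacing_y)
Area per tree = 3.0 m * 3.0 m = 9.0 m^2
TPH = 10000 / 9.0 = 1111 trees/ha

1111


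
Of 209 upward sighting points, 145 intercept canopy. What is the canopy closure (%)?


Formula: Canopy closure = covered points / total points * 100
Closure = 145 / 209 * 100
Closure = 0.6938 * 100 = 69.4%

69.4


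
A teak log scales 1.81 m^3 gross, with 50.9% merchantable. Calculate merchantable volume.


Formula: MV = V_total * (merchantable_pct / 100)
Merchantable fraction = 50.9% / 100 = 0.509
MV = 1.81 m^3 * 0.509 = 0.921 m^3

0.921


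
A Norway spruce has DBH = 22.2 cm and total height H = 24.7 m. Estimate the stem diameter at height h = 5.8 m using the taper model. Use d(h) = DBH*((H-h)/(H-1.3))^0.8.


Taper: d(h) = DBH * ((H - h) / (H - 1.3))^0.8
Numerator = H - h = 24.7 - 5.8 = 18.9 m
Denominator = H - 1.3 = 24.7 - 1.3 = 23.4 m
Ratio = 18.9 / 23.4 = 0.80769
d = 22.2 * 0.80769^0.8 = 18.7 cm

18.7


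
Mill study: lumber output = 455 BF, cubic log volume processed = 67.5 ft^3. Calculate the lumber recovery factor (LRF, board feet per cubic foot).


Formula: LRF = Lumber Output (BF) / Log Input (ft^3)
LRF = 455 BF / 67.5 ft^3
LRF = 6.74 BF/ft^3

6.74


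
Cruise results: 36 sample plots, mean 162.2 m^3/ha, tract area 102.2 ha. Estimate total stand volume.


Formula: Total Volume = Mean Volume per ha * Total Area
Total Volume = 162.2 m^3/ha * 102.2 ha
Total Volume = 16577 m^3

16577


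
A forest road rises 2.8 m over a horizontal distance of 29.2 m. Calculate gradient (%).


Formula: Gradient = rise / run * 100
Gradient = 2.8 / 29.2 * 100 = 9.6%

9.6


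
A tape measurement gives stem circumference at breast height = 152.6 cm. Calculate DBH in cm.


Formula: DBH = C / pi
DBH = 152.6 / pi
pi = 3.14159...
DBH = 48.6 cm

48.6


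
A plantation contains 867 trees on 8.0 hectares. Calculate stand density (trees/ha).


Formula: Stand Density = N_trees / Area_ha
Density = 867 trees / 8.0 ha
Density = 108 trees/ha

108


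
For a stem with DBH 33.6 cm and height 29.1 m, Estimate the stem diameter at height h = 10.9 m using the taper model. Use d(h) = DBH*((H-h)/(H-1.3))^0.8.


Taper: d(h) = DBH * ((H - h) / (H - 1.3))^0.8
Numerator = H - h = 29.1 - 10.9 = 18.2 m
Denominator = H - 1.3 = 29.1 - 1.3 = 27.8 m
Ratio = 18.2 / 27.8 = 0.65468
d = 33.6 * 0.65468^0.8 = 23.9 cm

23.9


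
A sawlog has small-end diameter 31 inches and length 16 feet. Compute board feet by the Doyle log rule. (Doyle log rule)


Doyle: BF = (D - 4)^2 * L / 16
Adjusted diameter = 31 - 4 = 27 in
(D-4)^2 = 27^2 = 729
BF = 729 * 16 / 16 = 729 BF

729


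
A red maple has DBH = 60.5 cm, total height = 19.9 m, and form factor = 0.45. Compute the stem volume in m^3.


Formula: V = pi * (DBH/200)^2 * H * ff
Radius = DBH/200 = 60.5/200 = 0.3025 m
Radius^2 = 0.3025^2 = 0.09150625 m^2
V = pi * 0.09150625 * 19.9 * 0.45
V = 2.574 m^3

2.574


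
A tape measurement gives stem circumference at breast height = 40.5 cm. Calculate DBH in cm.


Formula: DBH = C / pi
DBH = 40.5 / pi
pi = 3.14159...
DBH = 12.9 cm

12.9


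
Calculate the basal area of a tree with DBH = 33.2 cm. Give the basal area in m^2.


Formula: BA = pi * (DBH/2)^2 / 10000  (cm^2 to m^2)
Radius = DBH/2 = 33.2/2 = 16.6 cm
BA = pi * 16.6^2 / 10000
   = 865.6973 cm^2 / 10000
   = 0.0866 m^2

0.0866


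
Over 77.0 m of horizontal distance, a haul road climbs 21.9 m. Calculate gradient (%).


Formula: Gradient = rise / run * 100
Gradient = 21.9 / 77.0 * 100 = 28.4%

28.4


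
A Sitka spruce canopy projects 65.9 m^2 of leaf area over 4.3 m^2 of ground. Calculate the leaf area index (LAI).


Formula: LAI = total leaf area / ground area  (dimensionless)
LAI = 65.9 m^2 / 4.3 m^2
LAI = 15.33

15.33


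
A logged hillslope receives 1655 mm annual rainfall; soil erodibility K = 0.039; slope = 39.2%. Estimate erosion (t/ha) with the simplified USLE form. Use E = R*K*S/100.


Formula: E = R * K * S / 100  (simplified USLE)
R * K = 1655 * 0.039 = 64.545
E = 64.545 * 39.2 / 100 = 25.3 t/ha

25.3


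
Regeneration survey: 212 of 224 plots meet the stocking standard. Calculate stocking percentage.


Formula: Stocking % = stocked plots / total plots * 100
Stocking = 212 / 224 * 100
Stocking = 0.9464 * 100 = 94.6%

94.6


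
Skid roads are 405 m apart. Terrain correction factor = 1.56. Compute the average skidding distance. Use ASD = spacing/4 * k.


Formula: ASD = (spacing / 4) * correction
Uncorrected distance = spacing / 4 = 405 / 4 = 101.25 m
ASD = 101.25 * 1.56 = 158 m

158


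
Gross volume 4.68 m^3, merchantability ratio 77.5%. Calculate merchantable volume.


Formula: MV = V_total * (merchantable_pct / 100)
Merchantable fraction = 77.5% / 100 = 0.775
MV = 4.68 m^3 * 0.775 = 3.627 m^3

3.627


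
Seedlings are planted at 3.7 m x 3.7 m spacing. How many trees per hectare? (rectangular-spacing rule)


Formula: TPH = 10000 m^2/ha / (spacing_x * spacing_y)
Area per tree = 3.7 m * 3.7 m = 13.69 m^2
TPH = 10000 / 13.69 = 730 trees/ha

730


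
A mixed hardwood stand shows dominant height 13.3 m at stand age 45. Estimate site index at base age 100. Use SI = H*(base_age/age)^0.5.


Formula: SI = H_dom * (base_age / age)^0.5
Age ratio = 100 / 45 = 2.22222
sqrt(age_ratio) = 1.49071
SI = 13.3 * 1.49071 = 19.8 m

19.8


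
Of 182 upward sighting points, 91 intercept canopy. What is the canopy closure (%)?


Formula: Canopy closure = covered points / total points * 100
Closure = 91 / 182 * 100
Closure = 0.5 * 100 = 50.0%

50.0


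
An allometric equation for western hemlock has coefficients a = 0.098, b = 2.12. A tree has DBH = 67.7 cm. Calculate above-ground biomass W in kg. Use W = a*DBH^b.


Formula: W = a * DBH^b  (allometric power law)
DBH^b = 67.7^2.12 = 7600.6018
W = 0.098 * 7600.6018 = 744.9 kg

744.9


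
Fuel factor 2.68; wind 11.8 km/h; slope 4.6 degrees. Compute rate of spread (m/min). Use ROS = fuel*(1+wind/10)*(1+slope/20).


Formula: ROS = fuel * (1 + wind/10) * (1 + slope/20)
Wind factor = 1 + 11.8/10 = 2.18
Slope factor = 1 + 4.6/20 = 1.23
ROS = 2.68 * 2.18 * 1.23 = 7.19 m/min

7.19


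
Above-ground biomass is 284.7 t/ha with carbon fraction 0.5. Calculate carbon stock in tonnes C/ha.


Formula: Carbon Stock = Biomass * Carbon Fraction
C = 284.7 t/ha * 0.5
C = 142.4 t C/ha

142.4


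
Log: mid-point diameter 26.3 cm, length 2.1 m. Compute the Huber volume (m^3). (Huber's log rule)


Huber: V = Am * L,  Am = pi*(Dm/200)^2
Am = pi*(26.3/200)^2 = 0.054325 m^2
V = 0.054325*2.1 = 0.1141 m^3

0.1141


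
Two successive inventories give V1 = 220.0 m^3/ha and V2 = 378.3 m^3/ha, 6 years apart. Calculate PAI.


Formula: PAI = (V_T2 - V_T1) / (T2 - T1)
Volume increment = 378.3 - 220.0 = 158.3 m^3/ha
PAI = 158.3 / 6 = 26.38 m^3/ha/year

26.38


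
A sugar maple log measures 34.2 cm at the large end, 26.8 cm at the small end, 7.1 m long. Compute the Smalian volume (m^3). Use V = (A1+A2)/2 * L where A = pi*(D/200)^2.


Smalian: V = (A1 + A2)/2 * L,  A = pi*(D/200)^2
A1 = pi*(34.2/200)^2 = 0.091863 m^2
A2 = pi*(26.8/200)^2 = 0.05641 m^2
V = (0.091863+0.05641)/2*7.1 = 0.5264 m^3

0.5264


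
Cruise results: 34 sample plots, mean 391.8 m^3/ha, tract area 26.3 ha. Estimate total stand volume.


Formula: Total Volume = Mean Volume per ha * Total Area
Total Volume = 391.8 m^3/ha * 26.3 ha
Total Volume = 10304 m^3

10304


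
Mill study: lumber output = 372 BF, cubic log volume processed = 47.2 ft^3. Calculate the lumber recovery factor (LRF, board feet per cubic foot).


Formula: LRF = Lumber Output (BF) / Log Input (ft^3)
LRF = 372 BF / 47.2 ft^3
LRF = 7.88 BF/ft^3

7.88


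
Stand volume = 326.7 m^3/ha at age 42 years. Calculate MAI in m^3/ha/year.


Formula: MAI = Total Volume / Stand Age
MAI = 326.7 m^3/ha / 42 years
MAI = 7.78 m^3/ha/year

7.78


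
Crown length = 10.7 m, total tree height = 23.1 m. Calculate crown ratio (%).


Formula: Crown Ratio = (Crown Length / Total Height) * 100
CR = (10.7 m / 23.1 m) * 100
CR = 0.4632 * 100 = 46.3%

46.3


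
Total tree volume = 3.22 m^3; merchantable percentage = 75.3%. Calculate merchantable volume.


Formula: MV = V_total * (merchantable_pct / 100)
Merchantable fraction = 75.3% / 100 = 0.753
MV = 3.22 m^3 * 0.753 = 2.425 m^3

2.425


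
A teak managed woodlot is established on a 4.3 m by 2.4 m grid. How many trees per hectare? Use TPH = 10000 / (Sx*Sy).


Formula: TPH = 10000 m^2/ha / (spacing_x * spacing_y)
Area per tree = 4.3 m * 2.4 m = 10.32 m^2
TPH = 10000 / 10.32 = 969 trees/ha

969


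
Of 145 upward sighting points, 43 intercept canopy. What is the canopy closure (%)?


Formula: Canopy closure = covered points / total points * 100
Closure = 43 / 145 * 100
Closure = 0.2966 * 100 = 29.7%

29.7


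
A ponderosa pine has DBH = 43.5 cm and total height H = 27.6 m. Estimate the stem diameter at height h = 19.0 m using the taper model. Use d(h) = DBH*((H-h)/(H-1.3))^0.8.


Taper: d(h) = DBH * ((H - h) / (H - 1.3))^0.8
Numerator = H - h = 27.6 - 19.0 = 8.6 m
Denominator = H - 1.3 = 27.6 - 1.3 = 26.3 m
Ratio = 8.6 / 26.3 = 0.327
d = 43.5 * 0.327^0.8 = 17.8 cm

17.8


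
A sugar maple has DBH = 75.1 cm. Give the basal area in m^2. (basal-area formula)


Formula: BA = pi * (DBH/2)^2 / 10000  (cm^2 to m^2)
Radius = DBH/2 = 75.1/2 = 37.55 cm
BA = pi * 37.55^2 / 10000
   = 4429.6535 cm^2 / 10000
   = 0.443 m^2

0.443


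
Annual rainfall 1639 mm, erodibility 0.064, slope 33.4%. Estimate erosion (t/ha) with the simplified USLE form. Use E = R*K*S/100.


Formula: E = R * K * S / 100  (simplified USLE)
R * K = 1639 * 0.064 = 104.896
E = 104.896 * 33.4 / 100 = 35.04 t/ha

35.04


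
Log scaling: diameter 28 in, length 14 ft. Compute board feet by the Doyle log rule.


Doyle: BF = (D - 4)^2 * L / 16
Adjusted diameter = 28 - 4 = 24 in
(D-4)^2 = 24^2 = 576
BF = 576 * 14 / 16 = 504 BF

504


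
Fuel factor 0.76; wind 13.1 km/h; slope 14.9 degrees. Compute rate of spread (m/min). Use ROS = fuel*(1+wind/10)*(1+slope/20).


Formula: ROS = fuel * (1 + wind/10) * (1 + slope/20)
Wind factor = 1 + 13.1/10 = 2.31
Slope factor = 1 + 14.9/20 = 1.745
ROS = 0.76 * 2.31 * 1.745 = 3.06 m/min

3.06


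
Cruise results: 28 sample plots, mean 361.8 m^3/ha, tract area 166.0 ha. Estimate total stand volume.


Formula: Total Volume = Mean Volume per ha * Total Area
Total Volume = 361.8 m^3/ha * 166.0 ha
Total Volume = 60059 m^3

60059


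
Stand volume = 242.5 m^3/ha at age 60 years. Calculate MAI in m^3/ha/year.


Formula: MAI = Total Volume / Stand Age
MAI = 242.5 m^3/ha / 60 years
MAI = 4.04 m^3/ha/year

4.04


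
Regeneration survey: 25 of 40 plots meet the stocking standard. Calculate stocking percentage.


Formula: Stocking % = stocked plots / total plots * 100
Stocking = 25 / 40 * 100
Stocking = 0.625 * 100 = 62.5%

62.5


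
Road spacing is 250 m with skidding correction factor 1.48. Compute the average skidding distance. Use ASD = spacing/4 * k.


Formula: ASD = (spacing / 4) * correction
Uncorrected distance = spacing / 4 = 250 / 4 = 62.5 m
ASD = 62.5 * 1.48 = 93 m

93


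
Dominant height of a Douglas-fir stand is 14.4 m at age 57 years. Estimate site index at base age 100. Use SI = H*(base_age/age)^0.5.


Formula: SI = H_dom * (base_age / age)^0.5
Age ratio = 100 / 57 = 1.75439
sqrt(age_ratio) = 1.32453
SI = 14.4 * 1.32453 = 19.1 m

19.1


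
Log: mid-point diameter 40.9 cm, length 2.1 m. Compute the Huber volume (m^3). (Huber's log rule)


Huber: V = Am * L,  Am = pi*(Dm/200)^2
Am = pi*(40.9/200)^2 = 0.131382 m^2
V = 0.131382*2.1 = 0.2759 m^3

0.2759


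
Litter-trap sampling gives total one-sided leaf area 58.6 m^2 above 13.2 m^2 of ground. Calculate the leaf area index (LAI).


Formula: LAI = total leaf area / ground area  (dimensionless)
LAI = 58.6 m^2 / 13.2 m^2
LAI = 4.44

4.44


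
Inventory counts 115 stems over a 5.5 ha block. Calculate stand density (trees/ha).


Formula: Stand Density = N_trees / Area_ha
Density = 115 trees / 5.5 ha
Density = 21 trees/ha

21


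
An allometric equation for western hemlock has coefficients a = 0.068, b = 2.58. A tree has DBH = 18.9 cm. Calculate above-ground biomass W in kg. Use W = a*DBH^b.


Formula: W = a * DBH^b  (allometric power law)
DBH^b = 18.9^2.58 = 1964.5879
W = 0.068 * 1964.5879 = 133.6 kg

133.6


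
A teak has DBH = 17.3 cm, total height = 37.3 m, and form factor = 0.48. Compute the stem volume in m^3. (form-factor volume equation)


Formula: V = pi * (DBH/200)^2 * H * ff
Radius = DBH/200 = 17.3/200 = 0.0865 m
Radius^2 = 0.0865^2 = 0.00748225 m^2
V = pi * 0.00748225 * 37.3 * 0.48
V = 0.421 m^3

0.421


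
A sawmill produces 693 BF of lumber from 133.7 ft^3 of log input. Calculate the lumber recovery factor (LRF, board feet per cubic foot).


Formula: LRF = Lumber Output (BF) / Log Input (ft^3)
LRF = 693 BF / 133.7 ft^3
LRF = 5.18 BF/ft^3

5.18


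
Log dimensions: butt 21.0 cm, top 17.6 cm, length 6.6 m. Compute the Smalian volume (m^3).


Smalian: V = (A1 + A2)/2 * L,  A = pi*(D/200)^2
A1 = pi*(21.0/200)^2 = 0.034636 m^2
A2 = pi*(17.6/200)^2 = 0.024328 m^2
V = (0.034636+0.024328)/2*6.6 = 0.1946 m^3

0.1946


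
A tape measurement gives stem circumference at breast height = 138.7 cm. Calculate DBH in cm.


Formula: DBH = C / pi
DBH = 138.7 / pi
pi = 3.14159...
DBH = 44.1 cm

44.1


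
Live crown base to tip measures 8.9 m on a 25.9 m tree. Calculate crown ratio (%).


Formula: Crown Ratio = (Crown Length / Total Height) * 100
CR = (8.9 m / 25.9 m) * 100
CR = 0.3436 * 100 = 34.4%

34.4


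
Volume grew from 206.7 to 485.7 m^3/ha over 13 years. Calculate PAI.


Formula: PAI = (V_T2 - V_T1) / (T2 - T1)
Volume increment = 485.7 - 206.7 = 279.0 m^3/ha
PAI = 279.0 / 13 = 21.46 m^3/ha/year

21.46


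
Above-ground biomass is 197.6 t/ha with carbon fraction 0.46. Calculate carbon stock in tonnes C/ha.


Formula: Carbon Stock = Biomass * Carbon Fraction
C = 197.6 t/ha * 0.46
C = 90.9 t C/ha

90.9


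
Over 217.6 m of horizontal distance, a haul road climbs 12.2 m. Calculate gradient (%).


Formula: Gradient = rise / run * 100
Gradient = 12.2 / 217.6 * 100 = 5.6%

5.6


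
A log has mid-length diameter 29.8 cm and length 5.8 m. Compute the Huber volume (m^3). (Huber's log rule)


Huber: V = Am * L,  Am = pi*(Dm/200)^2
Am = pi*(29.8/200)^2 = 0.069746 m^2
V = 0.069746*5.8 = 0.4045 m^3

0.4045


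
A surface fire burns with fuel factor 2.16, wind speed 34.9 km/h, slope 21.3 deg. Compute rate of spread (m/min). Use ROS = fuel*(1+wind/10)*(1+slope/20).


Formula: ROS = fuel * (1 + wind/10) * (1 + slope/20)
Wind factor = 1 + 34.9/10 = 4.49
Slope factor = 1 + 21.3/20 = 2.065
ROS = 2.16 * 4.49 * 2.065 = 20.03 m/min

20.03


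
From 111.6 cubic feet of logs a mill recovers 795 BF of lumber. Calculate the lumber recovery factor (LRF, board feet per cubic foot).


Formula: LRF = Lumber Output (BF) / Log Input (ft^3)
LRF = 795 BF / 111.6 ft^3
LRF = 7.12 BF/ft^3

7.12


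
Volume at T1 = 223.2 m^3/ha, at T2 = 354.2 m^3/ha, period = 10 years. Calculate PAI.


Formula: PAI = (V_T2 - V_T1) / (T2 - T1)
Volume increment = 354.2 - 223.2 = 131.0 m^3/ha
PAI = 131.0 / 10 = 13.1 m^3/ha/year

13.1


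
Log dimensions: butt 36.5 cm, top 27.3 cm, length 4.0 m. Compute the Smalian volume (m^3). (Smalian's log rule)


Smalian: V = (A1 + A2)/2 * L,  A = pi*(D/200)^2
A1 = pi*(36.5/200)^2 = 0.104635 m^2
A2 = pi*(27.3/200)^2 = 0.058535 m^2
V = (0.104635+0.058535)/2*4.0 = 0.3263 m^3

0.3263


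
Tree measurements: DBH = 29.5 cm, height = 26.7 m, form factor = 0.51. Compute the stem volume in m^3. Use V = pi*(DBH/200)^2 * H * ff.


Formula: V = pi * (DBH/200)^2 * H * ff
Radius = DBH/200 = 29.5/200 = 0.1475 m
Radius^2 = 0.1475^2 = 0.02175625 m^2
V = pi * 0.02175625 * 26.7 * 0.51
V = 0.931 m^3

0.931


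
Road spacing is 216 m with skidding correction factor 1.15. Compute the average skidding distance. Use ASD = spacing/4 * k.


Formula: ASD = (spacing / 4) * correction
Uncorrected distance = spacing / 4 = 216 / 4 = 54 m
ASD = 54 * 1.15 = 62 m

62


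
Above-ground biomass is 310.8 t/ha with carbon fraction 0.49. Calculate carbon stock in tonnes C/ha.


Formula: Carbon Stock = Biomass * Carbon Fraction
C = 310.8 t/ha * 0.49
C = 152.3 t C/ha

152.3


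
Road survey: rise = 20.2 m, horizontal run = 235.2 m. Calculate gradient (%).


Formula: Gradient = rise / run * 100
Gradient = 20.2 / 235.2 * 100 = 8.6%

8.6


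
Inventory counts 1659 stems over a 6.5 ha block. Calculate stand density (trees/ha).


Formula: Stand Density = N_trees / Area_ha
Density = 1659 trees / 6.5 ha
Density = 255 trees/ha

255


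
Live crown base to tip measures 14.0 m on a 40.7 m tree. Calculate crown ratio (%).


Formula: Crown Ratio = (Crown Length / Total Height) * 100
CR = (14.0 m / 40.7 m) * 100
CR = 0.344 * 100 = 34.4%

34.4


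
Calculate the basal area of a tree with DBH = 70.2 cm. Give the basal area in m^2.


Formula: BA = pi * (DBH/2)^2 / 10000  (cm^2 to m^2)
Radius = DBH/2 = 70.2/2 = 35.1 cm
BA = pi * 35.1^2 / 10000
   = 3870.4736 cm^2 / 10000
   = 0.387 m^2

0.387


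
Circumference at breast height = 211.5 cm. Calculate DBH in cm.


Formula: DBH = C / pi
DBH = 211.5 / pi
pi = 3.14159...
DBH = 67.3 cm

67.3


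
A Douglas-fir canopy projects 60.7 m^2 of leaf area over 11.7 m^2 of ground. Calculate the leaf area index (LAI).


Formula: LAI = total leaf area / ground area  (dimensionless)
LAI = 60.7 m^2 / 11.7 m^2
LAI = 5.19

5.19


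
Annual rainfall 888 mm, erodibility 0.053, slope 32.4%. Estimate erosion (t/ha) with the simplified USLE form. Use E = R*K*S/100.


Formula: E = R * K * S / 100  (simplified USLE)
R * K = 888 * 0.053 = 47.064
E = 47.064 * 32.4 / 100 = 15.25 t/ha

15.25


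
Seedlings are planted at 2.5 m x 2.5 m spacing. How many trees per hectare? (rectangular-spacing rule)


Formula: TPH = 10000 m^2/ha / (spacing_x * spacing_y)
Area per tree = 2.5 m * 2.5 m = 6.25 m^2
TPH = 10000 / 6.25 = 1600 trees/ha

1600


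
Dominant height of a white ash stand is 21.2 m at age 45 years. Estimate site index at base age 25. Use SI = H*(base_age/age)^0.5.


Formula: SI = H_dom * (base_age / age)^0.5
Age ratio = 25 / 45 = 0.55556
sqrt(age_ratio) = 0.74536
SI = 21.2 * 0.74536 = 15.8 m

15.8


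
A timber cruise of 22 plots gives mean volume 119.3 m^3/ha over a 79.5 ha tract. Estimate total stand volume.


Formula: Total Volume = Mean Volume per ha * Total Area
Total Volume = 119.3 m^3/ha * 79.5 ha
Total Volume = 9484 m^3

9484


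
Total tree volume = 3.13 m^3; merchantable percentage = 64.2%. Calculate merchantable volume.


Formula: MV = V_total * (merchantable_pct / 100)
Merchantable fraction = 64.2% / 100 = 0.642
MV = 3.13 m^3 * 0.642 = 2.009 m^3

2.009


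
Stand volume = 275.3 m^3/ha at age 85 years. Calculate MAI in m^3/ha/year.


Formula: MAI = Total Volume / Stand Age
MAI = 275.3 m^3/ha / 85 years
MAI = 3.24 m^3/ha/year

3.24


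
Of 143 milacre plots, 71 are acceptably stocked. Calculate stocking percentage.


Formula: Stocking % = stocked plots / total plots * 100
Stocking = 71 / 143 * 100
Stocking = 0.4965 * 100 = 49.7%

49.7


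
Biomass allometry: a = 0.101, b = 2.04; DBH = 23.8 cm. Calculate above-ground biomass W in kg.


Formula: W = a * DBH^b  (allometric power law)
DBH^b = 23.8^2.04 = 643.0089
W = 0.101 * 643.0089 = 64.9 kg

64.9


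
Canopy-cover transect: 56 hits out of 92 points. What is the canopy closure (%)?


Formula: Canopy closure = covered points / total points * 100
Closure = 56 / 92 * 100
Closure = 0.6087 * 100 = 60.9%

60.9


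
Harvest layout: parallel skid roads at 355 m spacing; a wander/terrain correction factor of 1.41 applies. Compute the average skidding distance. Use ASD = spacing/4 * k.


Formula: ASD = (spacing / 4) * correction
Uncorrected distance = spacing / 4 = 355 / 4 = 88.75 m
ASD = 88.75 * 1.41 = 125 m

125


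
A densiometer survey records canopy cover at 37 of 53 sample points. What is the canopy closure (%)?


Formula: Canopy closure = covered points / total points * 100
Closure = 37 / 53 * 100
Closure = 0.6981 * 100 = 69.8%

69.8


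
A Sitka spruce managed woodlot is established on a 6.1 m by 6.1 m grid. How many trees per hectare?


Formula: TPH = 10000 m^2/ha / (spacing_x * spacing_y)
Area per tree = 6.1 m * 6.1 m = 37.21 m^2
TPH = 10000 / 37.21 = 269 trees/ha

269


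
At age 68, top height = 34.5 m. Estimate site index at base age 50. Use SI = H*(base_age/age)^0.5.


Formula: SI = H_dom * (base_age / age)^0.5
Age ratio = 50 / 68 = 0.73529
sqrt(age_ratio) = 0.85749
SI = 34.5 * 0.85749 = 29.6 m

29.6


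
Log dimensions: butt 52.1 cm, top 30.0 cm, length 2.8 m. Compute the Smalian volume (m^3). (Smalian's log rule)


Smalian: V = (A1 + A2)/2 * L,  A = pi*(D/200)^2
A1 = pi*(52.1/200)^2 = 0.213189 m^2
A2 = pi*(30.0/200)^2 = 0.070686 m^2
V = (0.213189+0.070686)/2*2.8 = 0.3974 m^3

0.3974


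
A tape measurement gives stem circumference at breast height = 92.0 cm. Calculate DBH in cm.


Formula: DBH = C / pi
DBH = 92.0 / pi
pi = 3.14159...
DBH = 29.3 cm

29.3


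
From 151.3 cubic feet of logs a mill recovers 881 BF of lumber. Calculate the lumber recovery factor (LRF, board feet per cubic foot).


Formula: LRF = Lumber Output (BF) / Log Input (ft^3)
LRF = 881 BF / 151.3 ft^3
LRF = 5.82 BF/ft^3

5.82


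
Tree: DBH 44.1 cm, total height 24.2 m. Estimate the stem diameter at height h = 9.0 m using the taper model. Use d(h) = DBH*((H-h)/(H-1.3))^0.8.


Taper: d(h) = DBH * ((H - h) / (H - 1.3))^0.8
Numerator = H - h = 24.2 - 9.0 = 15.2 m
Denominator = H - 1.3 = 24.2 - 1.3 = 22.9 m
Ratio = 15.2 / 22.9 = 0.66376
d = 44.1 * 0.66376^0.8 = 31.8 cm

31.8


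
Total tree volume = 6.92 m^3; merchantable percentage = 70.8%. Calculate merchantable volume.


Formula: MV = V_total * (merchantable_pct / 100)
Merchantable fraction = 70.8% / 100 = 0.708
MV = 6.92 m^3 * 0.708 = 4.899 m^3

4.899
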